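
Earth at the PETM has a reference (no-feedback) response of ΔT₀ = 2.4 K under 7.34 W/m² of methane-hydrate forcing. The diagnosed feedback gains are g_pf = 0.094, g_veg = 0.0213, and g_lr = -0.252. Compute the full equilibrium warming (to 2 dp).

Total gain g = 0.094 + 0.0213 − 0.252 = -0.1367.
Amplification A = 1/(1 + 0.1367) = 0.8797.
ΔT = 2.4 × 0.8797 = 2.11 K.

2.11 K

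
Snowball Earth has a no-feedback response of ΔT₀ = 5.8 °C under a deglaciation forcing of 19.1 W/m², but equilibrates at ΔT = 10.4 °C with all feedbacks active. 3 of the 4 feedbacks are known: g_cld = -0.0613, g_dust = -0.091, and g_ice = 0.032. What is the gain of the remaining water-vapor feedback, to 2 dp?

0.56

Amplification A = ΔT/ΔT₀ = 10.4/5.8 = 1.793.
Total gain g = 1 − 1/A = 1 − 1/1.793 = 0.4423.
Known gains sum to -0.0613 − 0.091 + 0.032 = -0.1203.
g_wv = 0.4423 + 0.1203 = 0.56.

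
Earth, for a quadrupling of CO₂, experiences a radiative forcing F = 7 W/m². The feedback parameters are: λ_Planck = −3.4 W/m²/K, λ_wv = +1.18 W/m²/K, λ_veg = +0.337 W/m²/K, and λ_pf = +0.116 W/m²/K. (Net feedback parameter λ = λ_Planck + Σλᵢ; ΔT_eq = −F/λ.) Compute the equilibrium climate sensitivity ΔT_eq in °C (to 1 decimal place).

Net feedback parameter λ = (−3.4) + (+1.18) + (+0.337) + (+0.116) = -1.767 W/m²/K.
ΔT = −F/λ = −7/(-1.767) = 4.0 °C.

4.0 °C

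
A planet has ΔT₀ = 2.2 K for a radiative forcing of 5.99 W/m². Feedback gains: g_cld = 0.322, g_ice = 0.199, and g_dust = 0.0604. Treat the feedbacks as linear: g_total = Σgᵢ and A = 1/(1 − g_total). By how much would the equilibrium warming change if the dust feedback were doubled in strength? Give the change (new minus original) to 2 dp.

0.89 K

Original: g = 0.5814, ΔT = 2.2/(1−0.5814) = 5.2556 K.
With doubled dust: g' = 0.6418, ΔT' = 2.2/(1−0.6418) = 6.1418 K.
Change = 6.1418 − 5.2556 = 0.89 K.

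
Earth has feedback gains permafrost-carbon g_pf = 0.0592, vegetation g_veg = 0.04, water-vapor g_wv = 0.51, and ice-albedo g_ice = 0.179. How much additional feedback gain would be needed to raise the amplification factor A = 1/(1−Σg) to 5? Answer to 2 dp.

0.01

Current total gain = 0.7882.
Target gain for A = 5: g* = 1 − 1/5 = 0.8.
Additional gain needed = 0.8 − 0.7882 = 0.01.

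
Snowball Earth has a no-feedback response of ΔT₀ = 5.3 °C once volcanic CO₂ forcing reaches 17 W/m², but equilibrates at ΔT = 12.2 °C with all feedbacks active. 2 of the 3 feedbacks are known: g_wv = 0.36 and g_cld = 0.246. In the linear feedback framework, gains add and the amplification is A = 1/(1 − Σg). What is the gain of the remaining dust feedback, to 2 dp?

-0.04

Amplification A = ΔT/ΔT₀ = 12.2/5.3 = 2.302.
Total gain g = 1 − 1/A = 1 − 1/2.302 = 0.5656.
Known gains sum to 0.36 + 0.246 = 0.606.
g_dust = 0.5656 − 0.606 = -0.04.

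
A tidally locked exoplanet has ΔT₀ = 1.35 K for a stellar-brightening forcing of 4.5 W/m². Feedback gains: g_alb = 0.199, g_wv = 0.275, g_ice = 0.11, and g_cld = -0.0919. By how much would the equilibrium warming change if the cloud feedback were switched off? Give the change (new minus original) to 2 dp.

0.59 K

Original: g = 0.4921, ΔT = 1.35/(1−0.4921) = 2.6580 K.
Without cloud: g' = 0.584, ΔT' = 1.35/(1−0.584) = 3.2452 K.
Change = 3.2452 − 2.6580 = 0.59 K.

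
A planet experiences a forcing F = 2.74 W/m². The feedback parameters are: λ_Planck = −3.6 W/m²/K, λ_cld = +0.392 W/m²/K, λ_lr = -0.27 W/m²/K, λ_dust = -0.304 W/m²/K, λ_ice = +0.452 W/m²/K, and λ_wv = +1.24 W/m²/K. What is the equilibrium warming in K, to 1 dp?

Net feedback parameter λ = (−3.6) + (+0.392) + (-0.27) + (-0.304) + (+0.452) + (+1.24) = -2.09 W/m²/K.
ΔT = −F/λ = −2.74/(-2.09) = 1.3 K.

1.3 K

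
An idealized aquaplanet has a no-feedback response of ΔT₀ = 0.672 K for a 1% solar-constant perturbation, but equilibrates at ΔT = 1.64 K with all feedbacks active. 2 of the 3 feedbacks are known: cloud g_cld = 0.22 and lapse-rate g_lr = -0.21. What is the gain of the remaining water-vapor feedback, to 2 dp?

0.58

Amplification A = ΔT/ΔT₀ = 1.64/0.672 = 2.44.
Total gain g = 1 − 1/A = 1 − 1/2.44 = 0.5902.
Known gains sum to 0.22 − 0.21 = 0.01.
g_wv = 0.5902 − 0.01 = 0.58.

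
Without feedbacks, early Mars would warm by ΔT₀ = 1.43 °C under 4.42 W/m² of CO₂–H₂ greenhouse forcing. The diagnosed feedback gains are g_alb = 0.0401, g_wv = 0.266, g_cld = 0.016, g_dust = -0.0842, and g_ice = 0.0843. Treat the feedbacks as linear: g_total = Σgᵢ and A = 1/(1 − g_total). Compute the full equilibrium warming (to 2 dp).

Total gain g = 0.0401 + 0.266 + 0.016 − 0.0842 + 0.0843 = 0.3222.
Amplification A = 1/(1 − 0.3222) = 1.475.
ΔT = 1.43 × 1.475 = 2.11 °C.

2.11 °C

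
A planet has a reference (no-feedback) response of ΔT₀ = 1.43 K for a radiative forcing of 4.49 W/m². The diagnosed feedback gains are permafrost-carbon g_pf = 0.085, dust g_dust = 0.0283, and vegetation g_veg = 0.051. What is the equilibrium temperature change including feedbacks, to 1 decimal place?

Total gain g = 0.085 + 0.0283 + 0.051 = 0.1643.
Amplification A = 1/(1 − 0.1643) = 1.197.
ΔT = 1.43 × 1.197 = 1.7 K.

1.7 K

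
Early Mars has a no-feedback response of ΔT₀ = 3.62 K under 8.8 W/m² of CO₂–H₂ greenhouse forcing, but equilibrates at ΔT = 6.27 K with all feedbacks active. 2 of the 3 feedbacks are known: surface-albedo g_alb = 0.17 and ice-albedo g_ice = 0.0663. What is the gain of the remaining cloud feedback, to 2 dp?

Amplification A = ΔT/ΔT₀ = 6.27/3.62 = 1.732.
Total gain g = 1 − 1/A = 1 − 1/1.732 = 0.4226.
Known gains sum to 0.17 + 0.0663 = 0.2363.
g_cld = 0.4226 − 0.2363 = 0.19.

0.19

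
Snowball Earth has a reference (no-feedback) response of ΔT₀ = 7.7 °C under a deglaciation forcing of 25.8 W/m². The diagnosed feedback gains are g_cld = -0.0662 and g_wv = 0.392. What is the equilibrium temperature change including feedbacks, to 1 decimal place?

11.4 °C

Total gain g = -0.0662 + 0.392 = 0.3258.
Amplification A = 1/(1 − 0.3258) = 1.483.
ΔT = 7.7 × 1.483 = 11.4 °C.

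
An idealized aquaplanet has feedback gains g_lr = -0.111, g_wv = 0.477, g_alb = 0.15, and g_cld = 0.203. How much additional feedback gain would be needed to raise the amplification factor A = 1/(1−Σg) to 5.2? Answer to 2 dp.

0.09

Current total gain = 0.719.
Target gain for A = 5.2: g* = 1 − 1/5.2 = 0.8077.
Additional gain needed = 0.8077 − 0.719 = 0.09.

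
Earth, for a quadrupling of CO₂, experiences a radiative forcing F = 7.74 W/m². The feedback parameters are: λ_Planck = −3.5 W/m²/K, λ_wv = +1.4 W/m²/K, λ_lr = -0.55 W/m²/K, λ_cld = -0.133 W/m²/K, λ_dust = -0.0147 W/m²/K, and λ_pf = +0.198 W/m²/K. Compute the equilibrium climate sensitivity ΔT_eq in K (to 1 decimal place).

Net feedback parameter λ = (−3.5) + (+1.4) + (-0.55) + (-0.133) + (-0.0147) + (+0.198) = -2.5997 W/m²/K.
ΔT = −F/λ = −7.74/(-2.5997) = 3.0 K.

3.0 K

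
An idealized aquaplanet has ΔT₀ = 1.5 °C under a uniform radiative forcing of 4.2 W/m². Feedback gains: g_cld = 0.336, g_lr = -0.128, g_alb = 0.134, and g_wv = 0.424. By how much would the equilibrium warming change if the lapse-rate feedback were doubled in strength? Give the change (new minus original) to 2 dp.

-2.27 °C

Original: g = 0.766, ΔT = 1.5/(1−0.766) = 6.4103 °C.
With doubled lapse-rate: g' = 0.638, ΔT' = 1.5/(1−0.638) = 4.1436 °C.
Change = 4.1436 − 6.4103 = -2.27 °C.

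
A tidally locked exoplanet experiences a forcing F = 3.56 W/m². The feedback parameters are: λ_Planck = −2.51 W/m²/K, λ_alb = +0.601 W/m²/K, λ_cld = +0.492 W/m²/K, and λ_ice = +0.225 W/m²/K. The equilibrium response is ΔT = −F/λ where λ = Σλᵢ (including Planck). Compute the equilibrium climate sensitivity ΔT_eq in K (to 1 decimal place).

3.0 K

Net feedback parameter λ = (−2.51) + (+0.601) + (+0.492) + (+0.225) = -1.192 W/m²/K.
ΔT = −F/λ = −3.56/(-1.192) = 3.0 K.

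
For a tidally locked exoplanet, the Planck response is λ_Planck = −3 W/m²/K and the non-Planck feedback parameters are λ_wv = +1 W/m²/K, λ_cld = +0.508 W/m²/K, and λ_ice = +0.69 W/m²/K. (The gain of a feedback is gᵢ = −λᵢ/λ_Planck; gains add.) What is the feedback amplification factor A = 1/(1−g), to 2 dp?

Convert to gains: g_wv = 1/3 = 0.3333; g_cld = 0.508/3 = 0.1693; g_ice = 0.69/3 = 0.23.
Total gain g = 0.7326.
A = 1/(1 − 0.7326) = 3.74.

3.74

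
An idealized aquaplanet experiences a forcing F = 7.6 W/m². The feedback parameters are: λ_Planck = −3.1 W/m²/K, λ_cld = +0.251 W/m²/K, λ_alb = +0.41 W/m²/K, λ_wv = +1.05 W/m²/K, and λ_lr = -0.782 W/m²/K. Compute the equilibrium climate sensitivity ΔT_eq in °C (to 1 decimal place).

3.5 °C

Net feedback parameter λ = (−3.1) + (+0.251) + (+0.41) + (+1.05) + (-0.782) = -2.171 W/m²/K.
ΔT = −F/λ = −7.6/(-2.171) = 3.5 °C.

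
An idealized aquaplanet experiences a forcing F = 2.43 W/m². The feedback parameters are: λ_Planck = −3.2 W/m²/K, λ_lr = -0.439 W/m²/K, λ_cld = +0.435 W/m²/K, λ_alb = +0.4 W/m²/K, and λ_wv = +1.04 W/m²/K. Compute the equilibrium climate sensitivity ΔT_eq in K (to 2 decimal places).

Net feedback parameter λ = (−3.2) + (-0.439) + (+0.435) + (+0.4) + (+1.04) = -1.764 W/m²/K.
ΔT = −F/λ = −2.43/(-1.764) = 1.38 K.

1.38 K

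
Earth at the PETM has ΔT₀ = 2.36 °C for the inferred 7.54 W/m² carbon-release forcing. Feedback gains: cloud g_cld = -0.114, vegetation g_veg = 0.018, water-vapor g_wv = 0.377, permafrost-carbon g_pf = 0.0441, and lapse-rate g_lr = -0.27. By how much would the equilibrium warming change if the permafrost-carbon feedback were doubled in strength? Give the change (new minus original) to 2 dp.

0.12 °C

Original: g = 0.0551, ΔT = 2.36/(1−0.0551) = 2.4976 °C.
With doubled permafrost-carbon: g' = 0.0992, ΔT' = 2.36/(1−0.0992) = 2.6199 °C.
Change = 2.6199 − 2.4976 = 0.12 °C.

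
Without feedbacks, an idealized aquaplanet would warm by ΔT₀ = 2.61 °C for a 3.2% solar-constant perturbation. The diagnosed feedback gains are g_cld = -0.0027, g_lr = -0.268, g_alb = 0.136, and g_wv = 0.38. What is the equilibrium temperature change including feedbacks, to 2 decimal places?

Total gain g = -0.0027 − 0.268 + 0.136 + 0.38 = 0.2453.
Amplification A = 1/(1 − 0.2453) = 1.325.
ΔT = 2.61 × 1.325 = 3.46 °C.

3.46 °C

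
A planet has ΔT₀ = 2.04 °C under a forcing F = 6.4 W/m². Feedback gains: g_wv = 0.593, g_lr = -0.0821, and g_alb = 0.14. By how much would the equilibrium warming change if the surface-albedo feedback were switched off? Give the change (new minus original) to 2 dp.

Original: g = 0.6509, ΔT = 2.04/(1−0.6509) = 5.8436 °C.
Without surface-albedo: g' = 0.5109, ΔT' = 2.04/(1−0.5109) = 4.1709 °C.
Change = 4.1709 − 5.8436 = -1.67 °C.

-1.67 °C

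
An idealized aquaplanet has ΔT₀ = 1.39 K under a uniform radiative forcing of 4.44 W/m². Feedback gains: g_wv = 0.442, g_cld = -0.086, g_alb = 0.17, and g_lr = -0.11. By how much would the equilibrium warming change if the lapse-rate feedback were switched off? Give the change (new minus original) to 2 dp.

0.55 K

Original: g = 0.416, ΔT = 1.39/(1−0.416) = 2.3801 K.
Without lapse-rate: g' = 0.526, ΔT' = 1.39/(1−0.526) = 2.9325 K.
Change = 2.9325 − 2.3801 = 0.55 K.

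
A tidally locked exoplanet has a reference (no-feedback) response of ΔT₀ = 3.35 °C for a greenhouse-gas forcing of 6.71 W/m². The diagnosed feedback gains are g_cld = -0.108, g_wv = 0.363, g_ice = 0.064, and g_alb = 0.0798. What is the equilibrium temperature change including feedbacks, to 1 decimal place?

5.6 °C

Total gain g = -0.108 + 0.363 + 0.064 + 0.0798 = 0.3988.
Amplification A = 1/(1 − 0.3988) = 1.663.
ΔT = 3.35 × 1.663 = 5.6 °C.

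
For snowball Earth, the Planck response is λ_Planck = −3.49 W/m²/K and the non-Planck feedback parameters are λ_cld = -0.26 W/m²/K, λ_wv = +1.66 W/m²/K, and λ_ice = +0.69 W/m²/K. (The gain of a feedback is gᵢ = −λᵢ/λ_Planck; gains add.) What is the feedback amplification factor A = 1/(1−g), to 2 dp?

Convert to gains: g_cld = -0.26/3.49 = -0.0745; g_wv = 1.66/3.49 = 0.4756; g_ice = 0.69/3.49 = 0.1977.
Total gain g = 0.5988.
A = 1/(1 − 0.5988) = 2.49.

2.49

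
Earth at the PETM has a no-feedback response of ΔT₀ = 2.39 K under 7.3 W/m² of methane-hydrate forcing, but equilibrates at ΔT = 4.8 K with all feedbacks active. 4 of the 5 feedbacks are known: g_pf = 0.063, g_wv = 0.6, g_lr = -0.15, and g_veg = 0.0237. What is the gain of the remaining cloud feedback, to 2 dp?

Amplification A = ΔT/ΔT₀ = 4.8/2.39 = 2.008.
Total gain g = 1 − 1/A = 1 − 1/2.008 = 0.502.
Known gains sum to 0.063 + 0.6 − 0.15 + 0.0237 = 0.5367.
g_cld = 0.502 − 0.5367 = -0.03.

-0.03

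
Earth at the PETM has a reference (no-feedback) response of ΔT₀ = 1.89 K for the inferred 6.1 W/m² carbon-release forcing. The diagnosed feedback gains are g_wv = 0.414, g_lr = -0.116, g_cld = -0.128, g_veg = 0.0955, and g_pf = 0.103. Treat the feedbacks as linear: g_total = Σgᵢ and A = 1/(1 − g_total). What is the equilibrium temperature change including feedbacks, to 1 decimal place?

Total gain g = 0.414 − 0.116 − 0.128 + 0.0955 + 0.103 = 0.3685.
Amplification A = 1/(1 − 0.3685) = 1.584.
ΔT = 1.89 × 1.584 = 3.0 K.

3.0 K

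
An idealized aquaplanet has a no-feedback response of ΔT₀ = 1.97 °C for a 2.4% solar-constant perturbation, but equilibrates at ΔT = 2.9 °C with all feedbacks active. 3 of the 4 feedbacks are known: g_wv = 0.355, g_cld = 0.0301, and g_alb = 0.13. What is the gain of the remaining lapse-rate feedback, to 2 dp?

-0.19

Amplification A = ΔT/ΔT₀ = 2.9/1.97 = 1.472.
Total gain g = 1 − 1/A = 1 − 1/1.472 = 0.3207.
Known gains sum to 0.355 + 0.0301 + 0.13 = 0.5151.
g_lr = 0.3207 − 0.5151 = -0.19.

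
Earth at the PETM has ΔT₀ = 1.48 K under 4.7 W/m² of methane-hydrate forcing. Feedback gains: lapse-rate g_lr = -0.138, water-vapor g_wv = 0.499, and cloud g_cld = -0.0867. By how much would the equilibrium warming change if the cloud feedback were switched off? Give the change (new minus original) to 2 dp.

0.28 K

Original: g = 0.2743, ΔT = 1.48/(1−0.2743) = 2.0394 K.
Without cloud: g' = 0.361, ΔT' = 1.48/(1−0.361) = 2.3161 K.
Change = 2.3161 − 2.0394 = 0.28 K.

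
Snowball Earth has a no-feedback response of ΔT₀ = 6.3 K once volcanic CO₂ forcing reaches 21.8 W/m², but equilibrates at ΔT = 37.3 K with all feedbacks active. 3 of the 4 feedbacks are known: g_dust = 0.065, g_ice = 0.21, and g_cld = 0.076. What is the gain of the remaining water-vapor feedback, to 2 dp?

Amplification A = ΔT/ΔT₀ = 37.3/6.3 = 5.921.
Total gain g = 1 − 1/A = 1 − 1/5.921 = 0.8311.
Known gains sum to 0.065 + 0.21 + 0.076 = 0.351.
g_wv = 0.8311 − 0.351 = 0.48.

0.48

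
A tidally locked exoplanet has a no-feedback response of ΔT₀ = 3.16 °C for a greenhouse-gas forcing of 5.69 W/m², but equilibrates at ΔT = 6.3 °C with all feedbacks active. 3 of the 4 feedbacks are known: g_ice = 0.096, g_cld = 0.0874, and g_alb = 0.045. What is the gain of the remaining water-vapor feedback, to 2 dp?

Amplification A = ΔT/ΔT₀ = 6.3/3.16 = 1.994.
Total gain g = 1 − 1/A = 1 − 1/1.994 = 0.4985.
Known gains sum to 0.096 + 0.0874 + 0.045 = 0.2284.
g_wv = 0.4985 − 0.2284 = 0.27.

0.27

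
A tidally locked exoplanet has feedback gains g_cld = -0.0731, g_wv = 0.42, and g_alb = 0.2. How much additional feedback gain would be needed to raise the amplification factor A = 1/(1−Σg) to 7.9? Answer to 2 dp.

Current total gain = 0.5469.
Target gain for A = 7.9: g* = 1 − 1/7.9 = 0.8734.
Additional gain needed = 0.8734 − 0.5469 = 0.33.

0.33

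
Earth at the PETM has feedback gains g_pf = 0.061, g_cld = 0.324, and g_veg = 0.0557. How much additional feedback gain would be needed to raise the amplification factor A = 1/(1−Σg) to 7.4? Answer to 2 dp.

Current total gain = 0.4407.
Target gain for A = 7.4: g* = 1 − 1/7.4 = 0.8649.
Additional gain needed = 0.8649 − 0.4407 = 0.42.

0.42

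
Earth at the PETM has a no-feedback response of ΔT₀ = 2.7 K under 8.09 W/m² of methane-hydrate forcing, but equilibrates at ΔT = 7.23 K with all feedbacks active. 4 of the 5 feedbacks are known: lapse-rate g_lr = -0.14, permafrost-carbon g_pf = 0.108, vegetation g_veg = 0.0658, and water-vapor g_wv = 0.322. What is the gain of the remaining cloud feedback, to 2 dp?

0.27

Amplification A = ΔT/ΔT₀ = 7.23/2.7 = 2.678.
Total gain g = 1 − 1/A = 1 − 1/2.678 = 0.6266.
Known gains sum to -0.14 + 0.108 + 0.0658 + 0.322 = 0.3558.
g_cld = 0.6266 − 0.3558 = 0.27.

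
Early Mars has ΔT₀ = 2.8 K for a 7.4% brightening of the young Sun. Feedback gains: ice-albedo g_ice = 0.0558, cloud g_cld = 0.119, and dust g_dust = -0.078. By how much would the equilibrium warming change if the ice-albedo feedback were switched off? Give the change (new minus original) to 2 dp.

Original: g = 0.0968, ΔT = 2.8/(1−0.0968) = 3.1001 K.
Without ice-albedo: g' = 0.041, ΔT' = 2.8/(1−0.041) = 2.9197 K.
Change = 2.9197 − 3.1001 = -0.18 K.

-0.18 K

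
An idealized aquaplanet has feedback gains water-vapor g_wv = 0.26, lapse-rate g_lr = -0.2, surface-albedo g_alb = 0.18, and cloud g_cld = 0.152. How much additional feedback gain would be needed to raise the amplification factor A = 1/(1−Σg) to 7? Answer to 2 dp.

Current total gain = 0.392.
Target gain for A = 7: g* = 1 − 1/7 = 0.8571.
Additional gain needed = 0.8571 − 0.392 = 0.47.

0.47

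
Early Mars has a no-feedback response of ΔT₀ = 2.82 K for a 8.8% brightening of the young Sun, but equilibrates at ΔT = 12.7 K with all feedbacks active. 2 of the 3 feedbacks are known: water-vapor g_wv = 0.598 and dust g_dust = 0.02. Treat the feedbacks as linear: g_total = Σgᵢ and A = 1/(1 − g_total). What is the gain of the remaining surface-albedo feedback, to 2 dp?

0.16

Amplification A = ΔT/ΔT₀ = 12.7/2.82 = 4.504.
Total gain g = 1 − 1/A = 1 − 1/4.504 = 0.778.
Known gains sum to 0.598 + 0.02 = 0.618.
g_alb = 0.778 − 0.618 = 0.16.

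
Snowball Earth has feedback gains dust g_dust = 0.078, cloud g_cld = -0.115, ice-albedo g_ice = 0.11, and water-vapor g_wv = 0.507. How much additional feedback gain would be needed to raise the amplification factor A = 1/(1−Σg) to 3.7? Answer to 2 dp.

0.15

Current total gain = 0.58.
Target gain for A = 3.7: g* = 1 − 1/3.7 = 0.7297.
Additional gain needed = 0.7297 − 0.58 = 0.15.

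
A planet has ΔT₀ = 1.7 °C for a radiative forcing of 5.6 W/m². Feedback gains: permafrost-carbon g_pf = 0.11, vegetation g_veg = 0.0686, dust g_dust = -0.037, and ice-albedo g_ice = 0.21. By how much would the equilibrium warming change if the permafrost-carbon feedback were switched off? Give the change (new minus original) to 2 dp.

-0.38 °C

Original: g = 0.3516, ΔT = 1.7/(1−0.3516) = 2.6218 °C.
Without permafrost-carbon: g' = 0.2416, ΔT' = 1.7/(1−0.2416) = 2.2416 °C.
Change = 2.2416 − 2.6218 = -0.38 °C.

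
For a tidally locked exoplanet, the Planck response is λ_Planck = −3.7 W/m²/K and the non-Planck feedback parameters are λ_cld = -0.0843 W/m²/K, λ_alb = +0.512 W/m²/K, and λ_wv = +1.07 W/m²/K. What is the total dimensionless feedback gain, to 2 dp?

0.40

Convert to gains: g_cld = -0.0843/3.7 = -0.02278; g_alb = 0.512/3.7 = 0.1384; g_wv = 1.07/3.7 = 0.2892.
Total gain g = 0.40482.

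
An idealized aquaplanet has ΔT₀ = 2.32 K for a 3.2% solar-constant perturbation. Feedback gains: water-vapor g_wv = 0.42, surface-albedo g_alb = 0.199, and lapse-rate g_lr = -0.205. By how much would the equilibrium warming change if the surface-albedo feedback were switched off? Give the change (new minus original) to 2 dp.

Original: g = 0.414, ΔT = 2.32/(1−0.414) = 3.9590 K.
Without surface-albedo: g' = 0.215, ΔT' = 2.32/(1−0.215) = 2.9554 K.
Change = 2.9554 − 3.9590 = -1.00 K.

-1.00 K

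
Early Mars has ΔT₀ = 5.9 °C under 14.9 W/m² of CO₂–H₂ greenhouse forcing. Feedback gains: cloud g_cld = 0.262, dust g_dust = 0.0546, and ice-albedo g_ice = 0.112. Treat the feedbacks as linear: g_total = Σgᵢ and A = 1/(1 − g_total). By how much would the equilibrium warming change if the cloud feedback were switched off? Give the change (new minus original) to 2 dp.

Original: g = 0.4286, ΔT = 5.9/(1−0.4286) = 10.3255 °C.
Without cloud: g' = 0.1666, ΔT' = 5.9/(1−0.1666) = 7.0794 °C.
Change = 7.0794 − 10.3255 = -3.25 °C.

-3.25 °C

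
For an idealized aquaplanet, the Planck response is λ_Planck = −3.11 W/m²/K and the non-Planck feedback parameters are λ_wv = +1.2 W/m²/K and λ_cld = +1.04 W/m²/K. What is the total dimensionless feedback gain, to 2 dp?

Convert to gains: g_wv = 1.2/3.11 = 0.3859; g_cld = 1.04/3.11 = 0.3344.
Total gain g = 0.7203.

0.72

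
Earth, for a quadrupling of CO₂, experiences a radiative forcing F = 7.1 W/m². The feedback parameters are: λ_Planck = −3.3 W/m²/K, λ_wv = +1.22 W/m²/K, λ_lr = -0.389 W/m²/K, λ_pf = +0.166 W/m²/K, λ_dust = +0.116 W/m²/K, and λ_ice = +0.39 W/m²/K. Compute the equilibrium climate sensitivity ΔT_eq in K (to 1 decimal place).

4.0 K

Net feedback parameter λ = (−3.3) + (+1.22) + (-0.389) + (+0.166) + (+0.116) + (+0.39) = -1.797 W/m²/K.
ΔT = −F/λ = −7.1/(-1.797) = 4.0 K.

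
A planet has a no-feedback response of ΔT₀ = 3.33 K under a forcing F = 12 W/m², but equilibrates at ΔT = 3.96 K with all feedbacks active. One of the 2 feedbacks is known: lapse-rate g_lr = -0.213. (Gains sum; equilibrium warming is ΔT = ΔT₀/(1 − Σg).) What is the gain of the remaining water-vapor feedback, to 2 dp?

Amplification A = ΔT/ΔT₀ = 3.96/3.33 = 1.189.
Total gain g = 1 − 1/A = 1 − 1/1.189 = 0.159.
The known gain is -0.213.
g_wv = 0.159 + 0.213 = 0.37.

0.37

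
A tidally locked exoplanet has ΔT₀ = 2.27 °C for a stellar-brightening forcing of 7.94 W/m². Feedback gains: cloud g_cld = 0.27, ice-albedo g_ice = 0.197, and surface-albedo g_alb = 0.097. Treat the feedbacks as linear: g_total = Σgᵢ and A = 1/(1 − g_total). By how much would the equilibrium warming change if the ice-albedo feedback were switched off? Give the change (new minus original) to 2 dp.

-1.62 °C

Original: g = 0.564, ΔT = 2.27/(1−0.564) = 5.2064 °C.
Without ice-albedo: g' = 0.367, ΔT' = 2.27/(1−0.367) = 3.5861 °C.
Change = 3.5861 − 5.2064 = -1.62 °C.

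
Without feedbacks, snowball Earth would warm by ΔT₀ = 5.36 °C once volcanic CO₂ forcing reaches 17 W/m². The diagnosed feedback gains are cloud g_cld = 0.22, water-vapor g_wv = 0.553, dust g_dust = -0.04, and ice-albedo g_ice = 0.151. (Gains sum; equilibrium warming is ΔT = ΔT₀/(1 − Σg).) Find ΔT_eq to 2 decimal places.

46.21 °C

Total gain g = 0.22 + 0.553 − 0.04 + 0.151 = 0.884.
Amplification A = 1/(1 − 0.884) = 8.621.
ΔT = 5.36 × 8.621 = 46.21 °C.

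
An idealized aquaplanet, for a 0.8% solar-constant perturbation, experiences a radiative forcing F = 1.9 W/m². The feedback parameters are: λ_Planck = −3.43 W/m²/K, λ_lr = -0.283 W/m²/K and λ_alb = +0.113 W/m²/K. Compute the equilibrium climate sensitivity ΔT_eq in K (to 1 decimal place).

0.5 K

Net feedback parameter λ = (−3.43) + (-0.283) + (+0.113) = -3.6 W/m²/K.
ΔT = −F/λ = −1.9/(-3.6) = 0.5 K.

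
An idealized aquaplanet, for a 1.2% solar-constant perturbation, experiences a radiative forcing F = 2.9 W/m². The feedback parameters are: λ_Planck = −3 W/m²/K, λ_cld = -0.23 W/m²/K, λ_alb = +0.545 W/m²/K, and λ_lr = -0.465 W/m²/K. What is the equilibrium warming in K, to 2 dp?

0.92 K

Net feedback parameter λ = (−3) + (-0.23) + (+0.545) + (-0.465) = -3.15 W/m²/K.
ΔT = −F/λ = −2.9/(-3.15) = 0.92 K.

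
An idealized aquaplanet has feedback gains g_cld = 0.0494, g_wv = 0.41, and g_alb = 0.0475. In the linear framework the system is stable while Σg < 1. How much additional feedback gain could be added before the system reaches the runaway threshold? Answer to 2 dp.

0.49

Current total gain = 0.0494 + 0.41 + 0.0475 = 0.5069.
Margin to runaway = 1 − 0.5069 = 0.49.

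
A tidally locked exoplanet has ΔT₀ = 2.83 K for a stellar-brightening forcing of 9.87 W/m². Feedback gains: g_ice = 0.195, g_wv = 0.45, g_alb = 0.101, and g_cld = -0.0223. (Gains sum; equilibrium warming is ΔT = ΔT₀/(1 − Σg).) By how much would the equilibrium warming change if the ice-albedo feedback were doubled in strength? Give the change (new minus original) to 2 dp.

Original: g = 0.7237, ΔT = 2.83/(1−0.7237) = 10.2425 K.
With doubled ice-albedo: g' = 0.9187, ΔT' = 2.83/(1−0.9187) = 34.8093 K.
Change = 34.8093 − 10.2425 = 24.57 K.

24.57 K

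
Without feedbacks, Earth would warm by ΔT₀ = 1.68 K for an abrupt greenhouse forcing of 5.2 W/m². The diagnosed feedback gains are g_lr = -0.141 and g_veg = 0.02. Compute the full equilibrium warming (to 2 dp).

Total gain g = -0.141 + 0.02 = -0.121.
Amplification A = 1/(1 + 0.121) = 0.8921.
ΔT = 1.68 × 0.8921 = 1.50 K.

1.50 K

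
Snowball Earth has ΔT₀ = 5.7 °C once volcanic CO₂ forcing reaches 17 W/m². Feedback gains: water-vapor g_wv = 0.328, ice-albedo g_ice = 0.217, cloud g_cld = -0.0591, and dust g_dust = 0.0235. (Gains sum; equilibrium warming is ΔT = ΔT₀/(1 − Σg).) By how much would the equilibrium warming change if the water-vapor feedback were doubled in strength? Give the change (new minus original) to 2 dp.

Original: g = 0.5094, ΔT = 5.7/(1−0.5094) = 11.6184 °C.
With doubled water-vapor: g' = 0.8374, ΔT' = 5.7/(1−0.8374) = 35.0554 °C.
Change = 35.0554 − 11.6184 = 23.44 °C.

23.44 °C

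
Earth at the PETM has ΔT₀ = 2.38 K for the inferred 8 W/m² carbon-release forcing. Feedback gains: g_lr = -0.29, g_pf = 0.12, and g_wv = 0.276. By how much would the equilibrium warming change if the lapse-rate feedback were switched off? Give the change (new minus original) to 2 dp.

1.28 K

Original: g = 0.106, ΔT = 2.38/(1−0.106) = 2.6622 K.
Without lapse-rate: g' = 0.396, ΔT' = 2.38/(1−0.396) = 3.9404 K.
Change = 3.9404 − 2.6622 = 1.28 K.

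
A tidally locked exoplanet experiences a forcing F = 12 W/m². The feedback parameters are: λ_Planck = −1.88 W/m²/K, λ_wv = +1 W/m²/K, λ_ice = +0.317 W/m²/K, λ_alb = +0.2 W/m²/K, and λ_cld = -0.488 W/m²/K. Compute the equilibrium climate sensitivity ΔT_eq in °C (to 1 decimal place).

14.1 °C

Net feedback parameter λ = (−1.88) + (+1) + (+0.317) + (+0.2) + (-0.488) = -0.851 W/m²/K.
ΔT = −F/λ = −12/(-0.851) = 14.1 °C.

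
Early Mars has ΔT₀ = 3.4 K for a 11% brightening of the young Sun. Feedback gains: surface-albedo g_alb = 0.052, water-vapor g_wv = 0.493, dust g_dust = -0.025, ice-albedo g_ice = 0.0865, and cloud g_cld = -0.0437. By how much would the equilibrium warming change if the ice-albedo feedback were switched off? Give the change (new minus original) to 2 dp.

-1.28 K

Original: g = 0.5628, ΔT = 3.4/(1−0.5628) = 7.7768 K.
Without ice-albedo: g' = 0.4763, ΔT' = 3.4/(1−0.4763) = 6.4923 K.
Change = 6.4923 − 7.7768 = -1.28 K.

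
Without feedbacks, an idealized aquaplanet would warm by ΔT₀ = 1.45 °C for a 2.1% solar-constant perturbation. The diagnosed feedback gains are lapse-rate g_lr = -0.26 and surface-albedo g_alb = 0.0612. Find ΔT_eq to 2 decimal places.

1.21 °C

Total gain g = -0.26 + 0.0612 = -0.1988.
Amplification A = 1/(1 + 0.1988) = 0.8342.
ΔT = 1.45 × 0.8342 = 1.21 °C.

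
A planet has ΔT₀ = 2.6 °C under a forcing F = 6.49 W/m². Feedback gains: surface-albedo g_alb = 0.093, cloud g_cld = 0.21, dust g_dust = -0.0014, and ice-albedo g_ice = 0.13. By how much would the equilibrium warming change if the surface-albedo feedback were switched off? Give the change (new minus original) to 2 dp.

-0.64 °C

Original: g = 0.4316, ΔT = 2.6/(1−0.4316) = 4.5742 °C.
Without surface-albedo: g' = 0.3386, ΔT' = 2.6/(1−0.3386) = 3.9311 °C.
Change = 3.9311 − 4.5742 = -0.64 °C.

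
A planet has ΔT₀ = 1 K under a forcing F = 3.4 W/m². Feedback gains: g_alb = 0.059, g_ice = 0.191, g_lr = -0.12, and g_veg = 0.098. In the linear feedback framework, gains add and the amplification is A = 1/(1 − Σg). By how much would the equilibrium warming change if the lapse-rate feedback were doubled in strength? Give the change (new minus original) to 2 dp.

Original: g = 0.228, ΔT = 1/(1−0.228) = 1.2953 K.
With doubled lapse-rate: g' = 0.108, ΔT' = 1/(1−0.108) = 1.1211 K.
Change = 1.1211 − 1.2953 = -0.17 K.

-0.17 K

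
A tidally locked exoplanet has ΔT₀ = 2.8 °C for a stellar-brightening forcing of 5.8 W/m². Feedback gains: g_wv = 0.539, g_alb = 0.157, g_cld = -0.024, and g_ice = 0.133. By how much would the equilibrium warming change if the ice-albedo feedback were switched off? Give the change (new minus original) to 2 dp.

-5.82 °C

Original: g = 0.805, ΔT = 2.8/(1−0.805) = 14.3590 °C.
Without ice-albedo: g' = 0.672, ΔT' = 2.8/(1−0.672) = 8.5366 °C.
Change = 8.5366 − 14.3590 = -5.82 °C.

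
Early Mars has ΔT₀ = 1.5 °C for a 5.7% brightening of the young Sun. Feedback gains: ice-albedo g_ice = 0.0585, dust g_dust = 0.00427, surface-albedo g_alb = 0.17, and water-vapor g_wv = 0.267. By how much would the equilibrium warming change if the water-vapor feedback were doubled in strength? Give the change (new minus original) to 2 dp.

Original: g = 0.49977, ΔT = 1.5/(1−0.49977) = 2.9986 °C.
With doubled water-vapor: g' = 0.76677, ΔT' = 1.5/(1−0.76677) = 6.4314 °C.
Change = 6.4314 − 2.9986 = 3.43 °C.

3.43 °C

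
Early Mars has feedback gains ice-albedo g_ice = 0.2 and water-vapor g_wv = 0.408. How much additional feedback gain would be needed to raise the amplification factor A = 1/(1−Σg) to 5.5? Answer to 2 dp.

0.21

Current total gain = 0.608.
Target gain for A = 5.5: g* = 1 − 1/5.5 = 0.8182.
Additional gain needed = 0.8182 − 0.608 = 0.21.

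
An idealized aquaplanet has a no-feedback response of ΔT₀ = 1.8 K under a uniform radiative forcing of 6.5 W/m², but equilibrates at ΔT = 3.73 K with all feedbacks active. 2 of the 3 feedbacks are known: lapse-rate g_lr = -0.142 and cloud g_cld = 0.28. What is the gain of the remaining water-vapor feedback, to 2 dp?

Amplification A = ΔT/ΔT₀ = 3.73/1.8 = 2.072.
Total gain g = 1 − 1/A = 1 − 1/2.072 = 0.5174.
Known gains sum to -0.142 + 0.28 = 0.138.
g_wv = 0.5174 − 0.138 = 0.38.

0.38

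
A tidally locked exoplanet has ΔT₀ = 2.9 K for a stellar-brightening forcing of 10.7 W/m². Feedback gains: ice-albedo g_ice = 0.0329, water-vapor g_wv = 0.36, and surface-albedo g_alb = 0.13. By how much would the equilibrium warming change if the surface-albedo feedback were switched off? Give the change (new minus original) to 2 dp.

Original: g = 0.5229, ΔT = 2.9/(1−0.5229) = 6.0784 K.
Without surface-albedo: g' = 0.3929, ΔT' = 2.9/(1−0.3929) = 4.7768 K.
Change = 4.7768 − 6.0784 = -1.30 K.

-1.30 K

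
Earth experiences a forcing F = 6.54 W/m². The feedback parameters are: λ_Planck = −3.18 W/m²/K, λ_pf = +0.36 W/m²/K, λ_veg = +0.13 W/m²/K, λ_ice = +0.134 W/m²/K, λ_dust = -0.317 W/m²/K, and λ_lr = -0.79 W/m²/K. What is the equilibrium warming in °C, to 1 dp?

1.8 °C

Net feedback parameter λ = (−3.18) + (+0.36) + (+0.13) + (+0.134) + (-0.317) + (-0.79) = -3.663 W/m²/K.
ΔT = −F/λ = −6.54/(-3.663) = 1.8 °C.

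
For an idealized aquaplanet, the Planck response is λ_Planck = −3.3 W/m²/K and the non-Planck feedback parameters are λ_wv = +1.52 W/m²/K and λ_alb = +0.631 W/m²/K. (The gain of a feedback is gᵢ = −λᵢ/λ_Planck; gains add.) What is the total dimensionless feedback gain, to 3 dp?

0.652

Convert to gains: g_wv = 1.52/3.3 = 0.4606; g_alb = 0.631/3.3 = 0.1912.
Total gain g = 0.6518.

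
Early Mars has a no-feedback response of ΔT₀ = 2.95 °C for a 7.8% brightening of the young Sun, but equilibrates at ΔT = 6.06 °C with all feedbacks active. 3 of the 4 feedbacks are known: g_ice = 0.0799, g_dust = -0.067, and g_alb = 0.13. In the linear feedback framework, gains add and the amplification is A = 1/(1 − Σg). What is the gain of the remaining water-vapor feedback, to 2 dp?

0.37

Amplification A = ΔT/ΔT₀ = 6.06/2.95 = 2.054.
Total gain g = 1 − 1/A = 1 − 1/2.054 = 0.5131.
Known gains sum to 0.0799 − 0.067 + 0.13 = 0.1429.
g_wv = 0.5131 − 0.1429 = 0.37.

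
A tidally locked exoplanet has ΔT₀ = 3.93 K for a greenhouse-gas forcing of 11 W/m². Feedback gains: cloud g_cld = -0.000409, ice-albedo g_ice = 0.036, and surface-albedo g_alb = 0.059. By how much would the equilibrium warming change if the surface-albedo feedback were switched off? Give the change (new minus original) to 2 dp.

Original: g = 0.094591, ΔT = 3.93/(1−0.094591) = 4.3406 K.
Without surface-albedo: g' = 0.035591, ΔT' = 3.93/(1−0.035591) = 4.0750 K.
Change = 4.0750 − 4.3406 = -0.27 K.

-0.27 K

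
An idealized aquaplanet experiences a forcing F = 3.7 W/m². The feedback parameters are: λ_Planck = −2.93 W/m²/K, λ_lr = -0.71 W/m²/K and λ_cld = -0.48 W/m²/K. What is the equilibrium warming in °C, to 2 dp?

Net feedback parameter λ = (−2.93) + (-0.71) + (-0.48) = -4.12 W/m²/K.
ΔT = −F/λ = −3.7/(-4.12) = 0.90 °C.

0.90 °C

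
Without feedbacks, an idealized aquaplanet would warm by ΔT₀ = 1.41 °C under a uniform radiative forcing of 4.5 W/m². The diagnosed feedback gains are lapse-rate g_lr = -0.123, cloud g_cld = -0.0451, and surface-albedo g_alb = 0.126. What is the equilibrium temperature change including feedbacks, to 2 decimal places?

Total gain g = -0.123 − 0.0451 + 0.126 = -0.0421.
Amplification A = 1/(1 + 0.0421) = 0.9596.
ΔT = 1.41 × 0.9596 = 1.35 °C.

1.35 °C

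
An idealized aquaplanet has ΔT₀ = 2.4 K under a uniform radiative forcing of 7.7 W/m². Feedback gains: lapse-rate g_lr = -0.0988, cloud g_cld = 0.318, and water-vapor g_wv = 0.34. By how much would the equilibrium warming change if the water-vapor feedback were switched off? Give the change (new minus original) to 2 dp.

Original: g = 0.5592, ΔT = 2.4/(1−0.5592) = 5.4446 K.
Without water-vapor: g' = 0.2192, ΔT' = 2.4/(1−0.2192) = 3.0738 K.
Change = 3.0738 − 5.4446 = -2.37 K.

-2.37 K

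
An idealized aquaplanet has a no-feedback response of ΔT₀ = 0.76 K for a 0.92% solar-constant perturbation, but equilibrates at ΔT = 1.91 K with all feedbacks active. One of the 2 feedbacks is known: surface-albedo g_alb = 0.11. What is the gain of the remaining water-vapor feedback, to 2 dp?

0.49

Amplification A = ΔT/ΔT₀ = 1.91/0.76 = 2.513.
Total gain g = 1 − 1/A = 1 − 1/2.513 = 0.6021.
The known gain is 0.11.
g_wv = 0.6021 − 0.11 = 0.49.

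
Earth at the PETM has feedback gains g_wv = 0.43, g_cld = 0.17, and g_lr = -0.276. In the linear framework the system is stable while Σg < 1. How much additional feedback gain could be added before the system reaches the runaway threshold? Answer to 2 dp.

0.68

Current total gain = 0.43 + 0.17 − 0.276 = 0.324.
Margin to runaway = 1 − 0.324 = 0.68.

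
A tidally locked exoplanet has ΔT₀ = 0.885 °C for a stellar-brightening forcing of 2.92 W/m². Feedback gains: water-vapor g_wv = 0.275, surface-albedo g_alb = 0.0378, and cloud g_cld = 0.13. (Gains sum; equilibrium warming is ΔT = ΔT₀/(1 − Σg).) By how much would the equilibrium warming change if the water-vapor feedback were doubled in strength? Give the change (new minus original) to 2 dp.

1.55 °C

Original: g = 0.4428, ΔT = 0.885/(1−0.4428) = 1.5883 °C.
With doubled water-vapor: g' = 0.7178, ΔT' = 0.885/(1−0.7178) = 3.1361 °C.
Change = 3.1361 − 1.5883 = 1.55 °C.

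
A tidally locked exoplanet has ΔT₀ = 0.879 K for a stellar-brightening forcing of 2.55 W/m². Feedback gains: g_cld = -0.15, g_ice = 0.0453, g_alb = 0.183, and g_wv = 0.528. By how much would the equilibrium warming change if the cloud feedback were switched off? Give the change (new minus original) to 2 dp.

Original: g = 0.6063, ΔT = 0.879/(1−0.6063) = 2.2327 K.
Without cloud: g' = 0.7563, ΔT' = 0.879/(1−0.7563) = 3.6069 K.
Change = 3.6069 − 2.2327 = 1.37 K.

1.37 K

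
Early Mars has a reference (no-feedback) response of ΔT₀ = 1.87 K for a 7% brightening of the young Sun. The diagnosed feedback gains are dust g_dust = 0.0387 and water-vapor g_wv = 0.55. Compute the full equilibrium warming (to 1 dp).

Total gain g = 0.0387 + 0.55 = 0.5887.
Amplification A = 1/(1 − 0.5887) = 2.431.
ΔT = 1.87 × 2.431 = 4.5 K.

4.5 K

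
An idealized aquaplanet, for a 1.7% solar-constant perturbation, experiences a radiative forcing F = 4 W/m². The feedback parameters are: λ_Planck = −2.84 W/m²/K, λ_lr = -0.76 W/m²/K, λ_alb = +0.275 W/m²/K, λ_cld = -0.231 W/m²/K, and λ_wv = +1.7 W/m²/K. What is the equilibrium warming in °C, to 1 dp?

Net feedback parameter λ = (−2.84) + (-0.76) + (+0.275) + (-0.231) + (+1.7) = -1.856 W/m²/K.
ΔT = −F/λ = −4/(-1.856) = 2.2 °C.

2.2 °C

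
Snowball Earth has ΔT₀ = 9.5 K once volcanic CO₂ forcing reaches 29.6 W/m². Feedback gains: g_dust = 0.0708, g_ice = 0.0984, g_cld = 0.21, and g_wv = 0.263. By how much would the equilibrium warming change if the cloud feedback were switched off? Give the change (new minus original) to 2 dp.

-9.82 K

Original: g = 0.6422, ΔT = 9.5/(1−0.6422) = 26.5511 K.
Without cloud: g' = 0.4322, ΔT' = 9.5/(1−0.4322) = 16.7312 K.
Change = 16.7312 − 26.5511 = -9.82 K.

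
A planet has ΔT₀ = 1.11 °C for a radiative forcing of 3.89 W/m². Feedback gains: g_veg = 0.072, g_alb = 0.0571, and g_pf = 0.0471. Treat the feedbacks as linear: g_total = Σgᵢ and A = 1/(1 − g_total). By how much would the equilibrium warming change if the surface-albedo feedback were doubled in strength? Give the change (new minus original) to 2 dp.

0.10 °C

Original: g = 0.1762, ΔT = 1.11/(1−0.1762) = 1.3474 °C.
With doubled surface-albedo: g' = 0.2333, ΔT' = 1.11/(1−0.2333) = 1.4478 °C.
Change = 1.4478 − 1.3474 = 0.10 °C.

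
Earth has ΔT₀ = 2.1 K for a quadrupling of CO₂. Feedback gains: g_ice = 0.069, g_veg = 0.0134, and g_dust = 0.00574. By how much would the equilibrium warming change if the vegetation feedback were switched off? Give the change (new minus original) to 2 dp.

-0.03 K

Original: g = 0.08814, ΔT = 2.1/(1−0.08814) = 2.3030 K.
Without vegetation: g' = 0.07474, ΔT' = 2.1/(1−0.07474) = 2.2696 K.
Change = 2.2696 − 2.3030 = -0.03 K.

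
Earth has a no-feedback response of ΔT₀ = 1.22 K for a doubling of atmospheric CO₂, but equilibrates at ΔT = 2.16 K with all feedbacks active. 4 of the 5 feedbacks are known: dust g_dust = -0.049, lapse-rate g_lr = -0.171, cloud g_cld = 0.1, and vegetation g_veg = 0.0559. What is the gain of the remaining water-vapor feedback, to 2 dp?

0.50

Amplification A = ΔT/ΔT₀ = 2.16/1.22 = 1.77.
Total gain g = 1 − 1/A = 1 − 1/1.77 = 0.435.
Known gains sum to -0.049 − 0.171 + 0.1 + 0.0559 = -0.0641.
g_wv = 0.435 + 0.0641 = 0.50.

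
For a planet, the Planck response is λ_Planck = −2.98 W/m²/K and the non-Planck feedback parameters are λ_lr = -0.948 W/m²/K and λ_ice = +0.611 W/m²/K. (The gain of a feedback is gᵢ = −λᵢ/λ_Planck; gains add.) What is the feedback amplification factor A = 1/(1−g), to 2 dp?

Convert to gains: g_lr = -0.948/2.98 = -0.3181; g_ice = 0.611/2.98 = 0.205.
Total gain g = -0.1131.
A = 1/(1 + 0.1131) = 0.90.

0.90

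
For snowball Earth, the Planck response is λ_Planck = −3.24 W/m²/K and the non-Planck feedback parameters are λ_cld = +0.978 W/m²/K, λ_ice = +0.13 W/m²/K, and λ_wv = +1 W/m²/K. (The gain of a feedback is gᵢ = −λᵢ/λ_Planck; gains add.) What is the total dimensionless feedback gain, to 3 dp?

0.651

Convert to gains: g_cld = 0.978/3.24 = 0.3019; g_ice = 0.13/3.24 = 0.04012; g_wv = 1/3.24 = 0.3086.
Total gain g = 0.65062.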